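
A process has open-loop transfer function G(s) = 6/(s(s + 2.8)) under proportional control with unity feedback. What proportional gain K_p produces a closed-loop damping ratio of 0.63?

K_p = 0.823

Closed-loop characteristic equation: s² + 2.8s + K_p·6 = 0.
So ω_n = √(6K_p) and 2ζω_n = 2.8, giving ζ = 2.8/(2√(6K_p)).
Setting ζ = 0.63: √(6K_p) = 2.8/(2·0.63) = 2.222, so K_p = 4.938/6 = 0.823.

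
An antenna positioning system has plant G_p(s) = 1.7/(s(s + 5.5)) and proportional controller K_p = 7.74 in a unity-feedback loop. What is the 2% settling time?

Closed-loop characteristic equation: s² + 5.5s + 13.16 = 0, so ω_n = 3.627 rad/s and ζ = 5.5/(2·3.627) = 0.7581.
2% settling time T_s ≈ 4/(ζω_n) = 4/2.75 = 1.45 s.

T_s ≈ 1.45 s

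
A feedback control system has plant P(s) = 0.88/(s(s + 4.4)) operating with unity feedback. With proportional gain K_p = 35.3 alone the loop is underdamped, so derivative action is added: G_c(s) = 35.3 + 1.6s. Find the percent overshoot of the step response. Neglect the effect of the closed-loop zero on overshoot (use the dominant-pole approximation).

14.7%

Forward path: (35.3 + 1.6s)·0.88/(s(s+4.4)). The closed-loop characteristic equation is s² + (4.4 + 0.88·1.6)s + 0.88·35.3 = 0.
That is s² + 5.808s + 31.06 = 0, so ω_n = 5.574 rad/s and ζ = 5.808/(2·5.574) = 0.521.
%OS = 100·exp(−πζ/√(1−ζ²)) = 14.7%.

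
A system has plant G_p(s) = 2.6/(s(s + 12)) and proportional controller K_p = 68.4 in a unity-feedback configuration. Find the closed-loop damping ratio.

ζ = 0.45

The closed-loop denominator is s(s+12) + 68.4·2.6 = s² + 12s + 177.8.
Matching s² + 2ζω_n s + ω_n²: ω_n = √177.8 = 13.34 rad/s and 2ζω_n = 12, so ζ = 12/(2·13.34) = 0.45.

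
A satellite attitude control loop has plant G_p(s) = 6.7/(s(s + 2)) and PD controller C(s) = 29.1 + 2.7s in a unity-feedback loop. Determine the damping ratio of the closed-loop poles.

ζ = 0.719

Forward path: (29.1 + 2.7s)·6.7/(s(s+2)). The closed-loop characteristic equation is s² + (2 + 6.7·2.7)s + 6.7·29.1 = 0.
That is s² + 20.09s + 195 = 0, so ω_n = 13.96 rad/s and ζ = 20.09/(2·13.96) = 0.7194.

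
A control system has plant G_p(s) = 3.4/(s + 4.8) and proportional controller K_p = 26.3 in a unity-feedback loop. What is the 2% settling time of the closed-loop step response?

T_s ≈ 0.0425 s

Closed-loop transfer function: T(s) = K_p·G_p(s)/(1 + K_p·G_p(s)) = 89.42/(s + 4.8 + 89.42) = 89.42/(s + 94.22).
Time constant τ = 1/94.22 = 0.01061 s, so the 2% settling time is about 4τ = 0.0425 s.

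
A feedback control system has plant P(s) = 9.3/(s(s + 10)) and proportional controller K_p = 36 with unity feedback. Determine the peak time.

The closed-loop denominator s² + 10s + 334.8 gives ω_n = √334.8 = 18.3 and ζ = 10/(2ω_n) = 0.2733.
Damped frequency ω_d = ω_n√(1−ζ²) = 17.6 rad/s, so peak time T_p = π/ω_d = 0.178 s.

T_p = 0.178 s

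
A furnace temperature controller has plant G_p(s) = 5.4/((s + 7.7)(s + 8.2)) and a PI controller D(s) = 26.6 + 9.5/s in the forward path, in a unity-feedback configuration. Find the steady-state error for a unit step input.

The open loop D(s)G_p(s) has a pole at the origin (type 1), so the static position error constant is infinite and e_ss = 1/(1+∞) = 0.

0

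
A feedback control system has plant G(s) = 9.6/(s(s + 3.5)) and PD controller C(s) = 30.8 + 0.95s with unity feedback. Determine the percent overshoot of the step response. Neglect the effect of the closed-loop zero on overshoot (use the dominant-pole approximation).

29%

Forward path: (30.8 + 0.95s)·9.6/(s(s+3.5)). The closed-loop characteristic equation is s² + (3.5 + 9.6·0.95)s + 9.6·30.8 = 0.
That is s² + 12.62s + 295.7 = 0, so ω_n = 17.2 rad/s and ζ = 12.62/(2·17.2) = 0.367.
%OS = 100·exp(−πζ/√(1−ζ²)) = 29%.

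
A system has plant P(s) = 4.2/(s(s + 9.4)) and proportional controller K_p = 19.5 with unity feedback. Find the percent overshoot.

14.8%

Closed-loop characteristic equation: s² + 9.4s + 81.9 = 0, so ω_n = 9.05 rad/s and ζ = 9.4/(2·9.05) = 0.5193.
%OS = 100·exp(−πζ/√(1−ζ²)) = 100·exp(−π·0.5193/√0.7303) = 14.8%.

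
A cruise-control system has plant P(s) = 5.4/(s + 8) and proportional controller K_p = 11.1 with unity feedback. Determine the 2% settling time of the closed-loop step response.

Closed-loop transfer function: T(s) = K_p·P(s)/(1 + K_p·P(s)) = 59.94/(s + 8 + 59.94) = 59.94/(s + 67.94).
Time constant τ = 1/67.94 = 0.01472 s, so the 2% settling time is about 4τ = 0.0589 s.

T_s ≈ 0.0589 s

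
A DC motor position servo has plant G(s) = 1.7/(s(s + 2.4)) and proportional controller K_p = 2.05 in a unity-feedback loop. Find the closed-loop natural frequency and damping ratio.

ω_n = 1.87 rad/s, ζ = 0.643

1 + K_p·G(s) = 0 gives s² + 2.4s + 3.485 = 0.
So ω_n² = 3.485 ⇒ ω_n = 1.867 rad/s, and ζ = 2.4/(2ω_n) = 0.643.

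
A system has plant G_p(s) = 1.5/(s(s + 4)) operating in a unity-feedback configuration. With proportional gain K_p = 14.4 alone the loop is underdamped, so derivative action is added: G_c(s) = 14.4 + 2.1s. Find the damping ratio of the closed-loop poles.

ζ = 0.769

Forward path: (14.4 + 2.1s)·1.5/(s(s+4)). The closed-loop characteristic equation is s² + (4 + 1.5·2.1)s + 1.5·14.4 = 0.
That is s² + 7.15s + 21.6 = 0, so ω_n = 4.648 rad/s and ζ = 7.15/(2·4.648) = 0.7692.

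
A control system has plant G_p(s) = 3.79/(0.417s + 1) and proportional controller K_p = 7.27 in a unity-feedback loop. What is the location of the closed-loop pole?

Closed loop: T(s) = K_p·G_p/(1+K_p·G_p) = 27.55/(0.417s + 1 + 27.55), with pole at s = −(1 + 27.55)/0.417 = −68.47.

s = -68.47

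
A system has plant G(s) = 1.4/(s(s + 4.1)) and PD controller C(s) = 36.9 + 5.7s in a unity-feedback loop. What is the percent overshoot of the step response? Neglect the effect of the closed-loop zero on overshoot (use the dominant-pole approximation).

Forward path: (36.9 + 5.7s)·1.4/(s(s+4.1)). The closed-loop characteristic equation is s² + (4.1 + 1.4·5.7)s + 1.4·36.9 = 0.
That is s² + 12.08s + 51.66 = 0, so ω_n = 7.187 rad/s and ζ = 12.08/(2·7.187) = 0.8403.
%OS = 100·exp(−πζ/√(1−ζ²)) = 0.767%.

0.767%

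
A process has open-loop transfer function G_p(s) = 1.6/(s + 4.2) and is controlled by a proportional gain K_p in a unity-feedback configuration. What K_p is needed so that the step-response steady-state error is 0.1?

For a type-0 loop with proportional control, e_ss = 1/(1 + K_p·G_p(0)).
G_p(0) = 0.381. Require 1/(1 + K_p·0.381) = 0.1, so 1 + 0.381·K_p = 10.
K_p = (10 − 1)/0.381 = 23.6.

K_p = 23.6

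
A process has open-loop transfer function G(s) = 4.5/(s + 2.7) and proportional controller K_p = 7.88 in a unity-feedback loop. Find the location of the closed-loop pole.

Closed-loop transfer function: T(s) = K_p·G(s)/(1 + K_p·G(s)) = 35.46/(s + 2.7 + 35.46) = 35.46/(s + 38.16).
The closed-loop pole is at s = −38.16.

s = -38.16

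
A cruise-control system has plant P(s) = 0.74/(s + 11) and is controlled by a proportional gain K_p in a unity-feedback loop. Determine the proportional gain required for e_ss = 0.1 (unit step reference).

Steady-state error for a unit step on this type-0 loop is 1/(1 + K_p·P(0)).
P(0) = 0.06727. Require 1/(1 + K_p·0.06727) = 0.1, so 1 + 0.06727·K_p = 10.
K_p = (10 − 1)/0.06727 = 134.

K_p = 134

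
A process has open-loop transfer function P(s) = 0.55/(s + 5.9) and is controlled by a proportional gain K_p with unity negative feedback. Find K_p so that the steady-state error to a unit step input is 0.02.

The loop is type 0, so e_ss(step) = 1/(1 + K_pos) with K_pos = K_p·P(0).
P(0) = 0.09322. Require 1/(1 + K_p·0.09322) = 0.02, so 1 + 0.09322·K_p = 50.
K_p = (50 − 1)/0.09322 = 526.

K_p = 526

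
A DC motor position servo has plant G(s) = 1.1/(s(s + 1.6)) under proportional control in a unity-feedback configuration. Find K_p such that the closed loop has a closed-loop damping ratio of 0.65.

K_p = 1.38

Closed-loop characteristic equation: s² + 1.6s + K_p·1.1 = 0.
So ω_n = √(1.1K_p) and 2ζω_n = 1.6, giving ζ = 1.6/(2√(1.1K_p)).
Setting ζ = 0.65: √(1.1K_p) = 1.6/(2·0.65) = 1.231, so K_p = 1.515/1.1 = 1.38.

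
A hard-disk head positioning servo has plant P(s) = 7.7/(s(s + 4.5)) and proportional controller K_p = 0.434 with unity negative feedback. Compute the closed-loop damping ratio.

ζ = 1.23

The closed-loop denominator is s(s+4.5) + 0.434·7.7 = s² + 4.5s + 3.342.
Matching s² + 2ζω_n s + ω_n²: ω_n = √3.342 = 1.828 rad/s and 2ζω_n = 4.5, so ζ = 4.5/(2·1.828) = 1.23.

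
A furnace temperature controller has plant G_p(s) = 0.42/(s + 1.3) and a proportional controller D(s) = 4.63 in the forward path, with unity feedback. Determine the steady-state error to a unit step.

The loop is type 0. Static position error constant K_pos = D(0)·G_p(0) = 4.63·0.3231 = 1.496.
Steady-state error to a unit step: e_ss = 1/(1+K_pos) = 1/2.496 = 0.401.

0.401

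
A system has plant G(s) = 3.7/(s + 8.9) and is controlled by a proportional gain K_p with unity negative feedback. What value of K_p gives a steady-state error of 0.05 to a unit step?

The loop is type 0, so e_ss(step) = 1/(1 + K_pos) with K_pos = K_p·G(0).
G(0) = 0.4157. Require 1/(1 + K_p·0.4157) = 0.05, so 1 + 0.4157·K_p = 20.
K_p = (20 − 1)/0.4157 = 45.7.

K_p = 45.7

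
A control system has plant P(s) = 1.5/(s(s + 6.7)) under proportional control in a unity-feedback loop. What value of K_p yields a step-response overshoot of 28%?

From %OS = 100·exp(−πζ/√(1−ζ²)) = 28%, ζ = −ln(0.28)/√(π²+ln²(0.28)) = 0.3755.
Characteristic equation s² + 6.7s + 1.5K_p = 0 gives ζ = 6.7/(2√(1.5K_p)).
Setting ζ = 0.3755: √(1.5K_p) = 6.7/(2·0.3755) = 8.92, so K_p = 79.58/1.5 = 53.1.

K_p = 53.1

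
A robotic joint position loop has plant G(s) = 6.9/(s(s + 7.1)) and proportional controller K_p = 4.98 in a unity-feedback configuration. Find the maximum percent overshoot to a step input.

9.16%

From 1 + K_pG(s) = 0: s² + 7.1s + 34.36 = 0 ⇒ ω_n = 5.862, ζ = 0.6056.
%OS = 100·exp(−πζ/√(1−ζ²)) = 100·exp(−π·0.6056/√0.6332) = 9.16%.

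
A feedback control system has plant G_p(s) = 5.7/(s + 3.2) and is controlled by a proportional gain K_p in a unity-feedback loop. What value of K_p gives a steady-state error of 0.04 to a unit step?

K_p = 13.5

Steady-state error for a unit step on this type-0 loop is 1/(1 + K_p·G_p(0)).
G_p(0) = 1.781. Require 1/(1 + K_p·1.781) = 0.04, so 1 + 1.781·K_p = 25.
K_p = (25 − 1)/1.781 = 13.5.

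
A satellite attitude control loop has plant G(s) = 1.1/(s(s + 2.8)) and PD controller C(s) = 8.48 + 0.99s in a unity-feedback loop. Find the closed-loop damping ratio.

ζ = 0.637

Forward path: (8.48 + 0.99s)·1.1/(s(s+2.8)). The closed-loop characteristic equation is s² + (2.8 + 1.1·0.99)s + 1.1·8.48 = 0.
That is s² + 3.889s + 9.328 = 0, so ω_n = 3.054 rad/s and ζ = 3.889/(2·3.054) = 0.6367.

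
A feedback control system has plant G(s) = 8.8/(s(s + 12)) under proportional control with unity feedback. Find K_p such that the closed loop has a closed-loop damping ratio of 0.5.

Closed-loop characteristic equation: s² + 12s + K_p·8.8 = 0.
So ω_n = √(8.8K_p) and 2ζω_n = 12, giving ζ = 12/(2√(8.8K_p)).
Setting ζ = 0.5: √(8.8K_p) = 12/(2·0.5) = 12, so K_p = 144/8.8 = 16.4.

K_p = 16.4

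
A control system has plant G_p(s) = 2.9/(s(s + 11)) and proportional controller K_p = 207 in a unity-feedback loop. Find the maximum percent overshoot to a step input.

48.5%

The closed-loop denominator s² + 11s + 600.3 gives ω_n = √600.3 = 24.5 and ζ = 11/(2ω_n) = 0.2245.
%OS = 100·exp(−πζ/√(1−ζ²)) = 100·exp(−π·0.2245/√0.9496) = 48.5%.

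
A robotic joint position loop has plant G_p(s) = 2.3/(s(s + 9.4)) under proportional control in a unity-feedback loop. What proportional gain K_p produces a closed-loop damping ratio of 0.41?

K_p = 57.1

Closed-loop characteristic equation: s² + 9.4s + K_p·2.3 = 0.
So ω_n = √(2.3K_p) and 2ζω_n = 9.4, giving ζ = 9.4/(2√(2.3K_p)).
Setting ζ = 0.41: √(2.3K_p) = 9.4/(2·0.41) = 11.46, so K_p = 131.4/2.3 = 57.1.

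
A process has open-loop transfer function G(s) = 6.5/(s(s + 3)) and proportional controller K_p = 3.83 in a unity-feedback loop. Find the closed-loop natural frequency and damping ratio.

ω_n = 4.99 rad/s, ζ = 0.301

The closed-loop denominator is s(s+3) + 3.83·6.5 = s² + 3s + 24.89.
Matching s² + 2ζω_n s + ω_n²: ω_n = √24.89 = 4.989 rad/s and 2ζω_n = 3, so ζ = 3/(2·4.989) = 0.301.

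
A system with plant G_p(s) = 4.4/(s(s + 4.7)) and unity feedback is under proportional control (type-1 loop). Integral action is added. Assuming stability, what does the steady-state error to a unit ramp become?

The integrator raises the loop to type 2, so K_v → ∞ and e_ss to a ramp is zero.

0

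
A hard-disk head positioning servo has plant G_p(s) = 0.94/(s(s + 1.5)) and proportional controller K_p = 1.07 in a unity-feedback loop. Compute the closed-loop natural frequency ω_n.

The closed-loop denominator is s(s+1.5) + 1.07·0.94 = s² + 1.5s + 1.006.
So ω_n² = 1.006 ⇒ ω_n = 1.003 rad/s, and ζ = 1.5/(2ω_n) = 0.748.

ω_n = 1 rad/s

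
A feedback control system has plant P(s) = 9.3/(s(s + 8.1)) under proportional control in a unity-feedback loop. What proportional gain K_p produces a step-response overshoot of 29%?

From %OS = 100·exp(−πζ/√(1−ζ²)) = 29%, ζ = −ln(0.29)/√(π²+ln²(0.29)) = 0.3666.
Characteristic equation s² + 8.1s + 9.3K_p = 0 gives ζ = 8.1/(2√(9.3K_p)).
Setting ζ = 0.3666: √(9.3K_p) = 8.1/(2·0.3666) = 11.05, so K_p = 122/9.3 = 13.1.

K_p = 13.1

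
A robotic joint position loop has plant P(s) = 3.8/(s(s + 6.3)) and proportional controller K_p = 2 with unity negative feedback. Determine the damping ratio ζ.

1 + K_p·P(s) = 0 gives s² + 6.3s + 7.6 = 0.
So ω_n² = 7.6 ⇒ ω_n = 2.757 rad/s, and ζ = 6.3/(2ω_n) = 1.14.

ζ = 1.14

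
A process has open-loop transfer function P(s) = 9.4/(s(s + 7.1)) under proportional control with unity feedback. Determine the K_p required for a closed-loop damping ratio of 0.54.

K_p = 4.6

Closed-loop characteristic equation: s² + 7.1s + K_p·9.4 = 0.
So ω_n = √(9.4K_p) and 2ζω_n = 7.1, giving ζ = 7.1/(2√(9.4K_p)).
Setting ζ = 0.54: √(9.4K_p) = 7.1/(2·0.54) = 6.574, so K_p = 43.22/9.4 = 4.6.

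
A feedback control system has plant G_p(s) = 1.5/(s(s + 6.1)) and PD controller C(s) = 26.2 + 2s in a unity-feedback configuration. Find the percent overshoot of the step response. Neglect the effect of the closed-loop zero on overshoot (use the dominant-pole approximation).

Forward path: (26.2 + 2s)·1.5/(s(s+6.1)). The closed-loop characteristic equation is s² + (6.1 + 1.5·2)s + 1.5·26.2 = 0.
That is s² + 9.1s + 39.3 = 0, so ω_n = 6.269 rad/s and ζ = 9.1/(2·6.269) = 0.7258.
%OS = 100·exp(−πζ/√(1−ζ²)) = 3.63%.

3.63%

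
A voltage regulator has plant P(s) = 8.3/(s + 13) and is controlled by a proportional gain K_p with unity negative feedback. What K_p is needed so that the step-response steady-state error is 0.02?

K_p = 76.7

Steady-state error for a unit step on this type-0 loop is 1/(1 + K_p·P(0)).
P(0) = 0.6385. Require 1/(1 + K_p·0.6385) = 0.02, so 1 + 0.6385·K_p = 50.
K_p = (50 − 1)/0.6385 = 76.7.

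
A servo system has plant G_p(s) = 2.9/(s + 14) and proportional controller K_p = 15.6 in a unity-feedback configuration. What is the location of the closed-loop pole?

Closed-loop transfer function: T(s) = K_p·G_p(s)/(1 + K_p·G_p(s)) = 45.24/(s + 14 + 45.24) = 45.24/(s + 59.24).
The closed-loop pole is at s = −59.24.

s = -59.24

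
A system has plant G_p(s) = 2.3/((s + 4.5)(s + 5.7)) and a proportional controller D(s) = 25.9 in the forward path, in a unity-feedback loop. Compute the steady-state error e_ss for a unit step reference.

The loop is type 0. Static position error constant K_pos = D(0)·G_p(0) = 25.9·0.08967 = 2.322.
Steady-state error to a unit step: e_ss = 1/(1+K_pos) = 1/3.322 = 0.301.

0.301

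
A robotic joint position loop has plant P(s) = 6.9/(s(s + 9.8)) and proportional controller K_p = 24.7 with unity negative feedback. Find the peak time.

T_p = 0.26 s

Closed-loop characteristic equation: s² + 9.8s + 170.4 = 0, so ω_n = 13.05 rad/s and ζ = 9.8/(2·13.05) = 0.3753.
Damped frequency ω_d = ω_n√(1−ζ²) = 12.1 rad/s, so peak time T_p = π/ω_d = 0.26 s.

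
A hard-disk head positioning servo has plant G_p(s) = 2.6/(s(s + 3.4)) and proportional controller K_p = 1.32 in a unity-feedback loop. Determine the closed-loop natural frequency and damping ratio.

ω_n = 1.85 rad/s, ζ = 0.918

With unity feedback the closed-loop characteristic equation is s² + 3.4s + 1.32·2.6 = s² + 3.4s + 3.432 = 0.
Matching s² + 2ζω_n s + ω_n²: ω_n = √3.432 = 1.853 rad/s and 2ζω_n = 3.4, so ζ = 3.4/(2·1.853) = 0.918.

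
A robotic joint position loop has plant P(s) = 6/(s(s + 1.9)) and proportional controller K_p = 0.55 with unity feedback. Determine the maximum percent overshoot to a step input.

The closed-loop denominator s² + 1.9s + 3.3 gives ω_n = √3.3 = 1.817 and ζ = 1.9/(2ω_n) = 0.523.
%OS = 100·exp(−πζ/√(1−ζ²)) = 100·exp(−π·0.523/√0.7265) = 14.6%.

14.6%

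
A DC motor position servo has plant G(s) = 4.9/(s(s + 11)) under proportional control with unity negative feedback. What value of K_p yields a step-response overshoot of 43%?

From %OS = 100·exp(−πζ/√(1−ζ²)) = 43%, ζ = −ln(0.43)/√(π²+ln²(0.43)) = 0.2594.
Characteristic equation s² + 11s + 4.9K_p = 0 gives ζ = 11/(2√(4.9K_p)).
Setting ζ = 0.2594: √(4.9K_p) = 11/(2·0.2594) = 21.2, so K_p = 449.4/4.9 = 91.7.

K_p = 91.7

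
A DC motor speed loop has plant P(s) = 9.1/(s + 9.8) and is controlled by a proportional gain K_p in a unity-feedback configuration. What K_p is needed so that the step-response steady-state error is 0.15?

K_p = 6.1

Steady-state error for a unit step on this type-0 loop is 1/(1 + K_p·P(0)).
P(0) = 0.9286. Require 1/(1 + K_p·0.9286) = 0.15, so 1 + 0.9286·K_p = 6.667.
K_p = (6.667 − 1)/0.9286 = 6.1.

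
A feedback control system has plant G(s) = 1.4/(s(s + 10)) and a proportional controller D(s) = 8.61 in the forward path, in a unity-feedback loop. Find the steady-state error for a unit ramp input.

0.83

The loop has one pole at the origin (type 1). Velocity error constant K_v = lim_{s→0} s·D(s)G(s) = 8.61·1.4/10 = 1.205.
Steady-state error to a unit ramp: e_ss = 1/K_v = 0.83.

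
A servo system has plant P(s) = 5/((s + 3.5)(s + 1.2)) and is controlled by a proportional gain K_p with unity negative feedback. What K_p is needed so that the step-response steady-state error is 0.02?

The loop is type 0, so e_ss(step) = 1/(1 + K_pos) with K_pos = K_p·P(0).
P(0) = 1.19. Require 1/(1 + K_p·1.19) = 0.02, so 1 + 1.19·K_p = 50.
K_p = (50 − 1)/1.19 = 41.2.

K_p = 41.2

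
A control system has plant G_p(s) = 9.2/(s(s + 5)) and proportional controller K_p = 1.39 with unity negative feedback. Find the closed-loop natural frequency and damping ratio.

ω_n = 3.58 rad/s, ζ = 0.699

1 + K_p·G_p(s) = 0 gives s² + 5s + 12.79 = 0.
Matching s² + 2ζω_n s + ω_n²: ω_n = √12.79 = 3.576 rad/s and 2ζω_n = 5, so ζ = 5/(2·3.576) = 0.699.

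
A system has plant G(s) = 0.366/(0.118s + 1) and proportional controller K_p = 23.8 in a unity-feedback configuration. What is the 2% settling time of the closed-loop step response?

Closed loop: T(s) = K_p·G/(1+K_p·G) = 8.711/(0.118s + 1 + 8.711), with pole at s = −(1 + 8.711)/0.118 = −82.29.
τ = 1/82.29 = 0.01215 s, so 2% settling time ≈ 4τ = 0.0486 s.

T_s ≈ 0.0486 s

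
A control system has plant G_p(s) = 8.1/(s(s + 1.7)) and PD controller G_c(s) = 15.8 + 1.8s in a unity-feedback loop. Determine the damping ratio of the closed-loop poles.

ζ = 0.72

Forward path: (15.8 + 1.8s)·8.1/(s(s+1.7)). The closed-loop characteristic equation is s² + (1.7 + 8.1·1.8)s + 8.1·15.8 = 0.
That is s² + 16.28s + 128 = 0, so ω_n = 11.31 rad/s and ζ = 16.28/(2·11.31) = 0.7195.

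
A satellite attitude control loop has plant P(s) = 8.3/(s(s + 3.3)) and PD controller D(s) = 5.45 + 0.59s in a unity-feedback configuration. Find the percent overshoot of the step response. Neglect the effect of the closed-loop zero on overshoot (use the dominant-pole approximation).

8.94%

Forward path: (5.45 + 0.59s)·8.3/(s(s+3.3)). The closed-loop characteristic equation is s² + (3.3 + 8.3·0.59)s + 8.3·5.45 = 0.
That is s² + 8.197s + 45.24 = 0, so ω_n = 6.726 rad/s and ζ = 8.197/(2·6.726) = 0.6094.
%OS = 100·exp(−πζ/√(1−ζ²)) = 8.94%.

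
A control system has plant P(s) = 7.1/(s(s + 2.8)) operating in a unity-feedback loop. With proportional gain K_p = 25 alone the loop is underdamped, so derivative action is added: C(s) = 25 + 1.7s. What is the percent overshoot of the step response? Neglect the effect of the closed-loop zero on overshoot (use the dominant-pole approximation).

12.1%

Forward path: (25 + 1.7s)·7.1/(s(s+2.8)). The closed-loop characteristic equation is s² + (2.8 + 7.1·1.7)s + 7.1·25 = 0.
That is s² + 14.87s + 177.5 = 0, so ω_n = 13.32 rad/s and ζ = 14.87/(2·13.32) = 0.5581.
%OS = 100·exp(−πζ/√(1−ζ²)) = 12.1%.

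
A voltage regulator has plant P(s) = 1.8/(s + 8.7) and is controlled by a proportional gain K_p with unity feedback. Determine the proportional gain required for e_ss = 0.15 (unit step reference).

K_p = 27.4

For a type-0 loop with proportional control, e_ss = 1/(1 + K_p·P(0)).
P(0) = 0.2069. Require 1/(1 + K_p·0.2069) = 0.15, so 1 + 0.2069·K_p = 6.667.
K_p = (6.667 − 1)/0.2069 = 27.4.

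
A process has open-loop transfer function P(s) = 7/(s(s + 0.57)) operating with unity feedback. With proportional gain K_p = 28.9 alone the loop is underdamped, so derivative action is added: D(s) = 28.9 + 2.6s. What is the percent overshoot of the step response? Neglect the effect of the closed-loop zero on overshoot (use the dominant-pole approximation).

Forward path: (28.9 + 2.6s)·7/(s(s+0.57)). The closed-loop characteristic equation is s² + (0.57 + 7·2.6)s + 7·28.9 = 0.
That is s² + 18.77s + 202.3 = 0, so ω_n = 14.22 rad/s and ζ = 18.77/(2·14.22) = 0.6598.
%OS = 100·exp(−πζ/√(1−ζ²)) = 6.34%.

6.34%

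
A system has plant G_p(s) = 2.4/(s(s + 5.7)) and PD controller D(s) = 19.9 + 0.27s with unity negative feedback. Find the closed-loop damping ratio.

Forward path: (19.9 + 0.27s)·2.4/(s(s+5.7)). The closed-loop characteristic equation is s² + (5.7 + 2.4·0.27)s + 2.4·19.9 = 0.
That is s² + 6.348s + 47.76 = 0, so ω_n = 6.911 rad/s and ζ = 6.348/(2·6.911) = 0.4593.

ζ = 0.459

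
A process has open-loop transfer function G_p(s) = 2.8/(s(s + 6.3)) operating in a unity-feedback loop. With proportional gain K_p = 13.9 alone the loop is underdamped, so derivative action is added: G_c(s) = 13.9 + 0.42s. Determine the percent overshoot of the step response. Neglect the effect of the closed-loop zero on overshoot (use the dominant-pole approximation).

Forward path: (13.9 + 0.42s)·2.8/(s(s+6.3)). The closed-loop characteristic equation is s² + (6.3 + 2.8·0.42)s + 2.8·13.9 = 0.
That is s² + 7.476s + 38.92 = 0, so ω_n = 6.239 rad/s and ζ = 7.476/(2·6.239) = 0.5992.
%OS = 100·exp(−πζ/√(1−ζ²)) = 9.53%.

9.53%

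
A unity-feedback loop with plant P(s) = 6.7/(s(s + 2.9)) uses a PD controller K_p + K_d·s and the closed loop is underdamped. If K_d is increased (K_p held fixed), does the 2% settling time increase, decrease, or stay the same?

Characteristic equation s² + (2.9 + 6.7K_d)s + 6.7K_p = 0: raising K_d increases ζω_n = (2.9+6.7K_d)/2 while the loop stays underdamped, so T_s ≈ 4/(ζω_n) decreases.

decrease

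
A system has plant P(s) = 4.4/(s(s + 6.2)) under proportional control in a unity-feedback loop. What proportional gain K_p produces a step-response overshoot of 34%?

From %OS = 100·exp(−πζ/√(1−ζ²)) = 34%, ζ = −ln(0.34)/√(π²+ln²(0.34)) = 0.3248.
Characteristic equation s² + 6.2s + 4.4K_p = 0 gives ζ = 6.2/(2√(4.4K_p)).
Setting ζ = 0.3248: √(4.4K_p) = 6.2/(2·0.3248) = 9.545, so K_p = 91.11/4.4 = 20.7.

K_p = 20.7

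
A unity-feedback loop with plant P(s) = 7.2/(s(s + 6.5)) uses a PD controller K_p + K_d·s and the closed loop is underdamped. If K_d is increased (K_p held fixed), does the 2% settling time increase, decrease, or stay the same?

decrease

Characteristic equation s² + (6.5 + 7.2K_d)s + 7.2K_p = 0: raising K_d increases ζω_n = (6.5+7.2K_d)/2 while the loop stays underdamped, so T_s ≈ 4/(ζω_n) decreases.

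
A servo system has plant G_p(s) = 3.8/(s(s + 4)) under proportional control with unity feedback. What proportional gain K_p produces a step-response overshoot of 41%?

From %OS = 100·exp(−πζ/√(1−ζ²)) = 41%, ζ = −ln(0.41)/√(π²+ln²(0.41)) = 0.273.
Characteristic equation s² + 4s + 3.8K_p = 0 gives ζ = 4/(2√(3.8K_p)).
Setting ζ = 0.273: √(3.8K_p) = 4/(2·0.273) = 7.325, so K_p = 53.66/3.8 = 14.1.

K_p = 14.1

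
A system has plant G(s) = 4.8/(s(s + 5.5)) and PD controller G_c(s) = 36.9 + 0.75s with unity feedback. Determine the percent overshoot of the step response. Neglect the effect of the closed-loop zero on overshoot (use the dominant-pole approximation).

31.9%

Forward path: (36.9 + 0.75s)·4.8/(s(s+5.5)). The closed-loop characteristic equation is s² + (5.5 + 4.8·0.75)s + 4.8·36.9 = 0.
That is s² + 9.1s + 177.1 = 0, so ω_n = 13.31 rad/s and ζ = 9.1/(2·13.31) = 0.3419.
%OS = 100·exp(−πζ/√(1−ζ²)) = 31.9%.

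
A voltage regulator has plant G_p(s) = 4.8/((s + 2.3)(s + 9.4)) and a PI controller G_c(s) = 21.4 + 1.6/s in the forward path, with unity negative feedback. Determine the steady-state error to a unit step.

0

The open loop G_c(s)G_p(s) has a pole at the origin (type 1), so the static position error constant is infinite and e_ss = 1/(1+∞) = 0.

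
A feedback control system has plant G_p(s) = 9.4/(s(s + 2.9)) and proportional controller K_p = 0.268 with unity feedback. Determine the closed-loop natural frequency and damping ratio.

The closed-loop denominator is s(s+2.9) + 0.268·9.4 = s² + 2.9s + 2.519.
Matching s² + 2ζω_n s + ω_n²: ω_n = √2.519 = 1.587 rad/s and 2ζω_n = 2.9, so ζ = 2.9/(2·1.587) = 0.914.

ω_n = 1.59 rad/s, ζ = 0.914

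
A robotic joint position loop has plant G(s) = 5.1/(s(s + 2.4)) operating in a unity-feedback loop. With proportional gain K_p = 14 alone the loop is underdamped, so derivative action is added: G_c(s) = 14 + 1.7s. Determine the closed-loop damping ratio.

Forward path: (14 + 1.7s)·5.1/(s(s+2.4)). The closed-loop characteristic equation is s² + (2.4 + 5.1·1.7)s + 5.1·14 = 0.
That is s² + 11.07s + 71.4 = 0, so ω_n = 8.45 rad/s and ζ = 11.07/(2·8.45) = 0.655.

ζ = 0.655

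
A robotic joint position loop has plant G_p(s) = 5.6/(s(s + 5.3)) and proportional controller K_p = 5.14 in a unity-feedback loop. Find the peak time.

T_p = 0.673 s

From 1 + K_pG_p(s) = 0: s² + 5.3s + 28.78 = 0 ⇒ ω_n = 5.365, ζ = 0.4939.
Damped frequency ω_d = ω_n√(1−ζ²) = 4.665 rad/s, so peak time T_p = π/ω_d = 0.673 s.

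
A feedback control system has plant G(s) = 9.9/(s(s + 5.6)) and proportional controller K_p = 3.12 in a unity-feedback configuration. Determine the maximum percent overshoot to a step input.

From 1 + K_pG(s) = 0: s² + 5.6s + 30.89 = 0 ⇒ ω_n = 5.558, ζ = 0.5038.
%OS = 100·exp(−πζ/√(1−ζ²)) = 100·exp(−π·0.5038/√0.7462) = 16%.

16%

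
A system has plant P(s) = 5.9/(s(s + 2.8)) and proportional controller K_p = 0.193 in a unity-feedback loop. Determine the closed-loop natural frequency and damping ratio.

ω_n = 1.07 rad/s, ζ = 1.31

1 + K_p·P(s) = 0 gives s² + 2.8s + 1.139 = 0.
So ω_n² = 1.139 ⇒ ω_n = 1.067 rad/s, and ζ = 2.8/(2ω_n) = 1.31.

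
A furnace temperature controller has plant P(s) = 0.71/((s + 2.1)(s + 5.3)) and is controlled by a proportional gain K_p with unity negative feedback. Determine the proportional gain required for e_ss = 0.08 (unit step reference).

K_p = 180

Steady-state error for a unit step on this type-0 loop is 1/(1 + K_p·P(0)).
P(0) = 0.06379. Require 1/(1 + K_p·0.06379) = 0.08, so 1 + 0.06379·K_p = 12.5.
K_p = (12.5 − 1)/0.06379 = 180.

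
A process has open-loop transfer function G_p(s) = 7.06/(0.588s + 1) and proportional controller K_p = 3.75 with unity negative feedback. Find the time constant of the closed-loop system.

τ = 0.0214 s

Closed loop: T(s) = K_p·G_p/(1+K_p·G_p) = 26.47/(0.588s + 1 + 26.47), with pole at s = −(1 + 26.47)/0.588 = −46.73.
Closed-loop time constant τ = 1/46.73 = 0.0214 s.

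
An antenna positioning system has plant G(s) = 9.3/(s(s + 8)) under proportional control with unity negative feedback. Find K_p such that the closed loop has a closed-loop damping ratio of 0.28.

Closed-loop characteristic equation: s² + 8s + K_p·9.3 = 0.
So ω_n = √(9.3K_p) and 2ζω_n = 8, giving ζ = 8/(2√(9.3K_p)).
Setting ζ = 0.28: √(9.3K_p) = 8/(2·0.28) = 14.29, so K_p = 204.1/9.3 = 21.9.

K_p = 21.9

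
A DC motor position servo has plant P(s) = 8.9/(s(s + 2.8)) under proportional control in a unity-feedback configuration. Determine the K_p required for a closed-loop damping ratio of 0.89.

Closed-loop characteristic equation: s² + 2.8s + K_p·8.9 = 0.
So ω_n = √(8.9K_p) and 2ζω_n = 2.8, giving ζ = 2.8/(2√(8.9K_p)).
Setting ζ = 0.89: √(8.9K_p) = 2.8/(2·0.89) = 1.573, so K_p = 2.474/8.9 = 0.278.

K_p = 0.278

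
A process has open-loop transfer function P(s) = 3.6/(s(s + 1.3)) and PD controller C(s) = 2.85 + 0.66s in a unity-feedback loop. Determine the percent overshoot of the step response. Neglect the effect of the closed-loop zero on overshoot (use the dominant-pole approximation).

11.1%

Forward path: (2.85 + 0.66s)·3.6/(s(s+1.3)). The closed-loop characteristic equation is s² + (1.3 + 3.6·0.66)s + 3.6·2.85 = 0.
That is s² + 3.676s + 10.26 = 0, so ω_n = 3.203 rad/s and ζ = 3.676/(2·3.203) = 0.5738.
%OS = 100·exp(−πζ/√(1−ζ²)) = 11.1%.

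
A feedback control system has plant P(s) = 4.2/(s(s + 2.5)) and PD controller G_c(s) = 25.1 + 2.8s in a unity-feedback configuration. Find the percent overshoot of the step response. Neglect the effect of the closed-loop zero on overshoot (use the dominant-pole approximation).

4.82%

Forward path: (25.1 + 2.8s)·4.2/(s(s+2.5)). The closed-loop characteristic equation is s² + (2.5 + 4.2·2.8)s + 4.2·25.1 = 0.
That is s² + 14.26s + 105.4 = 0, so ω_n = 10.27 rad/s and ζ = 14.26/(2·10.27) = 0.6944.
%OS = 100·exp(−πζ/√(1−ζ²)) = 4.82%.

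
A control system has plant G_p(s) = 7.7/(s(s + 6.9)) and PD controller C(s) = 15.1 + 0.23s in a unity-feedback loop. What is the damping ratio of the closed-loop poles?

Forward path: (15.1 + 0.23s)·7.7/(s(s+6.9)). The closed-loop characteristic equation is s² + (6.9 + 7.7·0.23)s + 7.7·15.1 = 0.
That is s² + 8.671s + 116.3 = 0, so ω_n = 10.78 rad/s and ζ = 8.671/(2·10.78) = 0.4021.

ζ = 0.402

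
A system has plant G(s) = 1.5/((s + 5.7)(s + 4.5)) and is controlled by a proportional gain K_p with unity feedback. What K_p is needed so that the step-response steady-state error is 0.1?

For a type-0 loop with proportional control, e_ss = 1/(1 + K_p·G(0)).
G(0) = 0.05848. Require 1/(1 + K_p·0.05848) = 0.1, so 1 + 0.05848·K_p = 10.
K_p = (10 − 1)/0.05848 = 154.

K_p = 154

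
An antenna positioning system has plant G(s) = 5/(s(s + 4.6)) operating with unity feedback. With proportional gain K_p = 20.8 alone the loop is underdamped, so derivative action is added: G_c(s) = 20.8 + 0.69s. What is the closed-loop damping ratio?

ζ = 0.395

Forward path: (20.8 + 0.69s)·5/(s(s+4.6)). The closed-loop characteristic equation is s² + (4.6 + 5·0.69)s + 5·20.8 = 0.
That is s² + 8.05s + 104 = 0, so ω_n = 10.2 rad/s and ζ = 8.05/(2·10.2) = 0.3947.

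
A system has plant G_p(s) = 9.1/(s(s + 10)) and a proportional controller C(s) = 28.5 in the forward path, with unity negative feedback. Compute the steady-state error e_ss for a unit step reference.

The open loop C(s)G_p(s) has a pole at the origin (type 1), so the static position error constant is infinite and e_ss = 1/(1+∞) = 0.

0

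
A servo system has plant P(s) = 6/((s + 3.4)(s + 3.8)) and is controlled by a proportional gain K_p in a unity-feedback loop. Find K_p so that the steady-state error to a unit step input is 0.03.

K_p = 69.6

Steady-state error for a unit step on this type-0 loop is 1/(1 + K_p·P(0)).
P(0) = 0.4644. Require 1/(1 + K_p·0.4644) = 0.03, so 1 + 0.4644·K_p = 33.33.
K_p = (33.33 − 1)/0.4644 = 69.6.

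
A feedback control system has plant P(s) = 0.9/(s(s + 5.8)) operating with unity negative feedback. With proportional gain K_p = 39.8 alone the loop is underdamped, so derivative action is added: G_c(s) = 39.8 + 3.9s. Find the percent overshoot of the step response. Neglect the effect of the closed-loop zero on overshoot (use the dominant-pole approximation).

2.05%

Forward path: (39.8 + 3.9s)·0.9/(s(s+5.8)). The closed-loop characteristic equation is s² + (5.8 + 0.9·3.9)s + 0.9·39.8 = 0.
That is s² + 9.31s + 35.82 = 0, so ω_n = 5.985 rad/s and ζ = 9.31/(2·5.985) = 0.7778.
%OS = 100·exp(−πζ/√(1−ζ²)) = 2.05%.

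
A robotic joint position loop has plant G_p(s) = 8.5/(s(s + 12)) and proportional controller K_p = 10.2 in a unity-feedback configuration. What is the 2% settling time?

T_s ≈ 0.667 s

From 1 + K_pG_p(s) = 0: s² + 12s + 86.7 = 0 ⇒ ω_n = 9.311, ζ = 0.6444.
2% settling time T_s ≈ 4/(ζω_n) = 4/6 = 0.667 s.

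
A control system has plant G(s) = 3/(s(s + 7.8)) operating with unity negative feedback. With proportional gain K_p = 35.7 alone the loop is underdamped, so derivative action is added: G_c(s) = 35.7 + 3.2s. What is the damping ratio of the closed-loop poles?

Forward path: (35.7 + 3.2s)·3/(s(s+7.8)). The closed-loop characteristic equation is s² + (7.8 + 3·3.2)s + 3·35.7 = 0.
That is s² + 17.4s + 107.1 = 0, so ω_n = 10.35 rad/s and ζ = 17.4/(2·10.35) = 0.8407.

ζ = 0.841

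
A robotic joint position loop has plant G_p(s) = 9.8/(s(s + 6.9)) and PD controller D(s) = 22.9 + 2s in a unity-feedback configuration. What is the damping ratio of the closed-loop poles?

ζ = 0.884

Forward path: (22.9 + 2s)·9.8/(s(s+6.9)). The closed-loop characteristic equation is s² + (6.9 + 9.8·2)s + 9.8·22.9 = 0.
That is s² + 26.5s + 224.4 = 0, so ω_n = 14.98 rad/s and ζ = 26.5/(2·14.98) = 0.8845.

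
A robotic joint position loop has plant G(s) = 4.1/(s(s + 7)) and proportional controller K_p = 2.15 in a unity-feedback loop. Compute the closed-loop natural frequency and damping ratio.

1 + K_p·G(s) = 0 gives s² + 7s + 8.815 = 0.
So ω_n² = 8.815 ⇒ ω_n = 2.969 rad/s, and ζ = 7/(2ω_n) = 1.18.

ω_n = 2.97 rad/s, ζ = 1.18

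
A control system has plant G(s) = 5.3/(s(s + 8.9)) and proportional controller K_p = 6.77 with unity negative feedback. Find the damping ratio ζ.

The closed-loop denominator is s(s+8.9) + 6.77·5.3 = s² + 8.9s + 35.88.
Matching s² + 2ζω_n s + ω_n²: ω_n = √35.88 = 5.99 rad/s and 2ζω_n = 8.9, so ζ = 8.9/(2·5.99) = 0.743.

ζ = 0.743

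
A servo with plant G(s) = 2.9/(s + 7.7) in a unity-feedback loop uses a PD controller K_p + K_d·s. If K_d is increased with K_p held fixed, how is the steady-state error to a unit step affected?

At s = 0 the derivative term contributes nothing: C(0) = K_p regardless of K_d, so K_pos = K_p·G(0) and e_ss are unchanged.

unchanged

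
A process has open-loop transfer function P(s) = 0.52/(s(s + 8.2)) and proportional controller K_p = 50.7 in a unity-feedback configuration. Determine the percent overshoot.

The closed-loop denominator s² + 8.2s + 26.36 gives ω_n = √26.36 = 5.135 and ζ = 8.2/(2ω_n) = 0.7985.
%OS = 100·exp(−πζ/√(1−ζ²)) = 100·exp(−π·0.7985/√0.3624) = 1.55%.

1.55%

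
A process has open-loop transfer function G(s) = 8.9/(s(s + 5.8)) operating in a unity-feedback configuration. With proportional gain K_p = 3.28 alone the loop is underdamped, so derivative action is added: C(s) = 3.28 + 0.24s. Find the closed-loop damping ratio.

ζ = 0.734

Forward path: (3.28 + 0.24s)·8.9/(s(s+5.8)). The closed-loop characteristic equation is s² + (5.8 + 8.9·0.24)s + 8.9·3.28 = 0.
That is s² + 7.936s + 29.19 = 0, so ω_n = 5.403 rad/s and ζ = 7.936/(2·5.403) = 0.7344.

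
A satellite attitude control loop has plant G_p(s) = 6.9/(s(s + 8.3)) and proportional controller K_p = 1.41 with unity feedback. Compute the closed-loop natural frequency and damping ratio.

ω_n = 3.12 rad/s, ζ = 1.33

The closed-loop denominator is s(s+8.3) + 1.41·6.9 = s² + 8.3s + 9.729.
So ω_n² = 9.729 ⇒ ω_n = 3.119 rad/s, and ζ = 8.3/(2ω_n) = 1.33.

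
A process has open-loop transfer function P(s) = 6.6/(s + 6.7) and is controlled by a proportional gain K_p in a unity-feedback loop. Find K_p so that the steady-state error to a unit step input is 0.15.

For a type-0 loop with proportional control, e_ss = 1/(1 + K_p·P(0)).
P(0) = 0.9851. Require 1/(1 + K_p·0.9851) = 0.15, so 1 + 0.9851·K_p = 6.667.
K_p = (6.667 − 1)/0.9851 = 5.75.

K_p = 5.75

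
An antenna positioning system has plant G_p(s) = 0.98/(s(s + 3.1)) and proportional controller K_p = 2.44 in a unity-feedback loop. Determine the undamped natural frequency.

With unity feedback the closed-loop characteristic equation is s² + 3.1s + 2.44·0.98 = s² + 3.1s + 2.391 = 0.
So ω_n² = 2.391 ⇒ ω_n = 1.546 rad/s, and ζ = 3.1/(2ω_n) = 1.

ω_n = 1.55 rad/s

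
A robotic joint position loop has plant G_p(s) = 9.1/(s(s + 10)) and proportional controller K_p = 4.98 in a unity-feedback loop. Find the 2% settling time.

The closed-loop denominator s² + 10s + 45.32 gives ω_n = √45.32 = 6.732 and ζ = 10/(2ω_n) = 0.7427.
2% settling time T_s ≈ 4/(ζω_n) = 4/5 = 0.8 s.

T_s ≈ 0.8 s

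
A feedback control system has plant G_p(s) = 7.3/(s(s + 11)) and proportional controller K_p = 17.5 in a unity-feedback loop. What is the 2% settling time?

From 1 + K_pG_p(s) = 0: s² + 11s + 127.8 = 0 ⇒ ω_n = 11.3, ζ = 0.4866.
2% settling time T_s ≈ 4/(ζω_n) = 4/5.5 = 0.727 s.

T_s ≈ 0.727 s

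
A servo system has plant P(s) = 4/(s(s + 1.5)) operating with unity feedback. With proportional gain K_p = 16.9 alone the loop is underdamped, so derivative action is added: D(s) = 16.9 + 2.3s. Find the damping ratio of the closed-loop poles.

Forward path: (16.9 + 2.3s)·4/(s(s+1.5)). The closed-loop characteristic equation is s² + (1.5 + 4·2.3)s + 4·16.9 = 0.
That is s² + 10.7s + 67.6 = 0, so ω_n = 8.222 rad/s and ζ = 10.7/(2·8.222) = 0.6507.

ζ = 0.651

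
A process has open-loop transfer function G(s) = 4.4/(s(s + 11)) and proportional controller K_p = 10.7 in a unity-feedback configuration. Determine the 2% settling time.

T_s ≈ 0.727 s

The closed-loop denominator s² + 11s + 47.08 gives ω_n = √47.08 = 6.861 and ζ = 11/(2ω_n) = 0.8016.
2% settling time T_s ≈ 4/(ζω_n) = 4/5.5 = 0.727 s.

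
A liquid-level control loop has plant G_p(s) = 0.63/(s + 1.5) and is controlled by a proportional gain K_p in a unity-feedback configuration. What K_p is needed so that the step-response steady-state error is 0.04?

K_p = 57.1

For a type-0 loop with proportional control, e_ss = 1/(1 + K_p·G_p(0)).
G_p(0) = 0.42. Require 1/(1 + K_p·0.42) = 0.04, so 1 + 0.42·K_p = 25.
K_p = (25 − 1)/0.42 = 57.1.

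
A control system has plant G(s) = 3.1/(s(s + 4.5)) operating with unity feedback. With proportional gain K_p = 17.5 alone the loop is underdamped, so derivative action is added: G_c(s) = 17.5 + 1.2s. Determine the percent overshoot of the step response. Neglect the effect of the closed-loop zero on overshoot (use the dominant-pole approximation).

Forward path: (17.5 + 1.2s)·3.1/(s(s+4.5)). The closed-loop characteristic equation is s² + (4.5 + 3.1·1.2)s + 3.1·17.5 = 0.
That is s² + 8.22s + 54.25 = 0, so ω_n = 7.365 rad/s and ζ = 8.22/(2·7.365) = 0.558.
%OS = 100·exp(−πζ/√(1−ζ²)) = 12.1%.

12.1%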